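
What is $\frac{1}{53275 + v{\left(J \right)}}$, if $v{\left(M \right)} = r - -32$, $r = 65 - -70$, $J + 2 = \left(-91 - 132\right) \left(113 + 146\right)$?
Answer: $\frac{1}{53442} \approx 1.8712 \cdot 10^{-5}$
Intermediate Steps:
$J = -57759$ ($J = -2 + \left(-91 - 132\right) \left(113 + 146\right) = -2 - 57757 = -57759$)
$r = 135$ ($r = 65 + 70 = 135$)
$v{\left(M \right)} = 167$ ($v{\left(M \right)} = 135 - -32 = 135 + 32 = 167$)
$\frac{1}{53275 + v{\left(J \right)}} = \frac{1}{53275 + 167} = \frac{1}{53442}$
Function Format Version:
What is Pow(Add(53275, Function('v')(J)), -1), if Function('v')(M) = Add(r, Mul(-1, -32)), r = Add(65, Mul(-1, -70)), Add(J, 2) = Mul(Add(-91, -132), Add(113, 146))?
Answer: Rational(1, 53442) ≈ 1.8712e-5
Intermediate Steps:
J = -57759 (J = Add(-2, Mul(Add(-91, -132), Add(113, 146))) = Add(-2, Mul(-223, 259)) = Add(-2, -57757) = -57759)
r = 135 (r = Add(65, 70) = 135)
Function('v')(M) = 167 (Function('v')(M) = Add(135, Mul(-1, -32)) = Add(135, 32) = 167)
Pow(Add(53275, Function('v')(J)), -1) = Pow(Add(53275, 167), -1) = Pow(53442, -1) = Rational(1, 53442)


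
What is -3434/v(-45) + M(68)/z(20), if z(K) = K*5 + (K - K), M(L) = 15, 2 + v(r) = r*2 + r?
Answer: 69091/2740 ≈ 25.216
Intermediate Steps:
v(r) = -2 + 3*r (v(r) = -2 + (r*2 + r) = -2 + (2*r + r) = -2 + 3*r)
z(K) = 5*K (z(K) = 5*K + 0 = 5*K)
-3434/v(-45) + M(68)/z(20) = -3434/(-2 + 3*(-45)) + 15/((5*20)) = -3434/(-2 - 135) + 15/100 = -3434/(-137) + 15*(1/100) = -3434*(-1/137) + 3/20 = 3434/137 + 3/20 = 69091/2740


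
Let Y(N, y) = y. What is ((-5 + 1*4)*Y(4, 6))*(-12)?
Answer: 72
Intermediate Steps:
((-5 + 1*4)*Y(4, 6))*(-12) = ((-5 + 1*4)*6)*(-12) = ((-5 + 4)*6)*(-12) = -1*6*(-12) = -6*(-12) = 72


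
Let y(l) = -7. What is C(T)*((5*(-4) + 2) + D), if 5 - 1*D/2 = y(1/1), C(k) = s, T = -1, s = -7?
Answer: -42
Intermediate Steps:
C(k) = -7
D = 24 (D = 10 - 2*(-7) = 10 + 14 = 24)
C(T)*((5*(-4) + 2) + D) = -7*((5*(-4) + 2) + 24) = -7*((-20 + 2) + 24) = -7*(-18 + 24) = -7*6 = -42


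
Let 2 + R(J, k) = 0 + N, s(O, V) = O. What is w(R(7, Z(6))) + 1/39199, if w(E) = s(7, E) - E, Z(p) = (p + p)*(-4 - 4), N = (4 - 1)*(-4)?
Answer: 823180/39199 ≈ 21.000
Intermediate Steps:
N = -12 (N = 3*(-4) = -12)
Z(p) = -16*p (Z(p) = (2*p)*(-8) = -16*p)
R(J, k) = -14 (R(J, k) = -2 + (0 - 12) = -2 - 12 = -14)
w(E) = 7 - E
w(R(7, Z(6))) + 1/39199 = (7 - 1*(-14)) + 1/39199 = (7 + 14) + 1/39199 = 21 + 1/39199 = 823180/39199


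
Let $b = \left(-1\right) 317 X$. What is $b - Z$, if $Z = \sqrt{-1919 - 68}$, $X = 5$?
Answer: $-1585 - i \sqrt{1987} \approx -1585.0 - 44.576 i$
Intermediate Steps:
$b = -1585$ ($b = \left(-1\right) 317 \cdot 5 = \left(-317\right) 5 = -1585$)
$Z = i \sqrt{1987}$ ($Z = \sqrt{-1987} = i \sqrt{1987} \approx 44.576 i$)
$b - Z = -1585 - i \sqrt{1987}$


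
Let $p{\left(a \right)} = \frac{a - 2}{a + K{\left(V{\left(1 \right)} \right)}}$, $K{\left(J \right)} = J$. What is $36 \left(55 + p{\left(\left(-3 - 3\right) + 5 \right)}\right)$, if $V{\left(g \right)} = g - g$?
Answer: $2088$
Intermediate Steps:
$V{\left(g \right)} = 0$
$p{\left(a \right)} = \frac{-2 + a}{a}$ ($p{\left(a \right)} = \frac{a - 2}{a + 0} = \frac{-2 + a}{a}$)
$36 \left(55 + p{\left(\left(-3 - 3\right) + 5 \right)}\right) = 36 \left(55 + \frac{-2 + \left(\left(-3 - 3\right) + 5\right)}{\left(-3 - 3\right) + 5}\right) = 36 \left(55 + \frac{-2 + \left(-6 + 5\right)}{-6 + 5}\right) = 36 \left(55 + \frac{-2 - 1}{-1}\right) = 36 \left(55 - -3\right) = 36 \left(55 + 3\right) = 36 \cdot 58 = 2088$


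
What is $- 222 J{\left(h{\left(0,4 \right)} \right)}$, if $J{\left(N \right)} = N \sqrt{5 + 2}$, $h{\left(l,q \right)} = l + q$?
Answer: $- 888 \sqrt{7} \approx -2349.4$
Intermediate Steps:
$J{\left(N \right)} = N \sqrt{7}$
$- 222 J{\left(h{\left(0,4 \right)} \right)} = - 222 \left(0 + 4\right) \sqrt{7} = - 222 \cdot 4 \sqrt{7} = - 888 \sqrt{7}$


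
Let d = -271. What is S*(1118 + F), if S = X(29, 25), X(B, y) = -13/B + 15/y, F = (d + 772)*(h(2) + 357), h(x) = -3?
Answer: 3926384/145 ≈ 27079.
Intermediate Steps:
F = 177354 (F = (-271 + 772)*(-3 + 357) = 501*354 = 177354)
S = 22/145 (S = -13/29 + 15/25 = -13*1/29 + 15*(1/25) = -13/29 + ⅗ = 22/145 ≈ 0.15172)
S*(1118 + F) = 22*(1118 + 177354)/145 = (22/145)*178472 = 3926384/145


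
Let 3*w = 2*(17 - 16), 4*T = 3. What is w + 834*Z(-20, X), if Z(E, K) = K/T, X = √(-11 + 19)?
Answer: ⅔ + 2224*√2 ≈ 3145.9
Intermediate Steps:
T = ¾ (T = (¼)*3 = ¾ ≈ 0.75000)
X = 2*√2 (X = √8 = 2*√2 ≈ 2.8284)
Z(E, K) = 4*K/3 (Z(E, K) = K/(¾) = K*(4/3) = 4*K/3)
w = ⅔ (w = (2*(17 - 16))/3 = (2*1)/3 = (⅓)*2 = ⅔ ≈ 0.66667)
w + 834*Z(-20, X) = ⅔ + 834*(4*(2*√2)/3) = ⅔ + 834*(8*√2/3) = ⅔ + 2224*√2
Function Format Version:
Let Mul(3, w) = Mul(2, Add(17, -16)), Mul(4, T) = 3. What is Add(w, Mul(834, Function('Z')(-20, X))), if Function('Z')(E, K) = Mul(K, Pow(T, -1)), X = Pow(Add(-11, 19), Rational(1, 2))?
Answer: Add(Rational(2, 3), Mul(2224, Pow(2, Rational(1, 2)))) ≈ 3145.9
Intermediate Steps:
T = Rational(3, 4) (T = Mul(Rational(1, 4), 3) = Rational(3, 4) ≈ 0.75000)
X = Mul(2, Pow(2, Rational(1, 2))) (X = Pow(8, Rational(1, 2)) = Mul(2, Pow(2, Rational(1, 2))) ≈ 2.8284)
Function('Z')(E, K) = Mul(Rational(4, 3), K) (Function('Z')(E, K) = Mul(K, Pow(Rational(3, 4), -1)) = Mul(K, Rational(4, 3)) = Mul(Rational(4, 3), K))
w = Rational(2, 3) (w = Mul(Rational(1, 3), Mul(2, Add(17, -16))) = Mul(Rational(1, 3), Mul(2, 1)) = Mul(Rational(1, 3), 2) = Rational(2, 3) ≈ 0.66667)
Add(w, Mul(834, Function('Z')(-20, X))) = Add(Rational(2, 3), Mul(834, Mul(Rational(4, 3), Mul(2, Pow(2, Rational(1, 2)))))) = Add(Rational(2, 3), Mul(834, Mul(Rational(8, 3), Pow(2, Rational(1, 2))))) = Add(Rational(2, 3), Mul(2224, Pow(2, Rational(1, 2))))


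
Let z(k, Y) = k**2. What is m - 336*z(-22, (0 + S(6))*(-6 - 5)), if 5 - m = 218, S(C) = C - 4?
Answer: -162837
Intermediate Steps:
S(C) = -4 + C
m = -213 (m = 5 - 1*218 = 5 - 218 = -213)
m - 336*z(-22, (0 + S(6))*(-6 - 5)) = -213 - 336*(-22)**2 = -213 - 336*484 = -213 - 162624 = -162837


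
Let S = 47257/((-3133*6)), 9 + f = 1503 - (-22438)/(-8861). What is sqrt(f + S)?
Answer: sqrt(41311408131920100018)/166569078 ≈ 38.587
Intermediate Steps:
f = 13215896/8861 (f = -9 + (1503 - (-22438)/(-8861)) = -9 + (1503 - (-22438)*(-1)/8861) = -9 + (1503 - 1*22438/8861) = -9 + (1503 - 22438/8861) = -9 + 13295645/8861 = 13215896/8861 ≈ 1491.5)
S = -47257/18798 (S = 47257/(-18798) = 47257*(-1/18798) = -47257/18798 ≈ -2.5139)
sqrt(f + S) = sqrt(13215896/8861 - 47257/18798) = sqrt(248013668731/166569078) = sqrt(41311408131920100018)/166569078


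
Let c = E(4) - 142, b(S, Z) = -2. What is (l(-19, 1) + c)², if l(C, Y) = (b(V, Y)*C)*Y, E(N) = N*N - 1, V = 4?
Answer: 7921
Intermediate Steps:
E(N) = -1 + N² (E(N) = N² - 1 = -1 + N²)
c = -127 (c = (-1 + 4²) - 142 = (-1 + 16) - 142 = 15 - 142 = -127)
l(C, Y) = -2*C*Y (l(C, Y) = (-2*C)*Y = -2*C*Y)
(l(-19, 1) + c)² = (-2*(-19)*1 - 127)² = (38 - 127)² = (-89)² = 7921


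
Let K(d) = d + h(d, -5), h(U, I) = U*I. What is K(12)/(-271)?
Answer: 48/271 ≈ 0.17712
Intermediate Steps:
h(U, I) = I*U
K(d) = -4*d (K(d) = d - 5*d = -4*d)
K(12)/(-271) = -4*12/(-271) = -48*(-1/271) = 48/271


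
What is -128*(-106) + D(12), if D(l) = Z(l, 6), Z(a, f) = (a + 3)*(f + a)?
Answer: 13838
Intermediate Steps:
Z(a, f) = (3 + a)*(a + f)
D(l) = 18 + l² + 9*l (D(l) = l² + 3*l + 3*6 + l*6 = l² + 3*l + 18 + 6*l = 18 + l² + 9*l)
-128*(-106) + D(12) = -128*(-106) + (18 + 12² + 9*12) = 13568 + (18 + 144 + 108) = 13568 + 270 = 13838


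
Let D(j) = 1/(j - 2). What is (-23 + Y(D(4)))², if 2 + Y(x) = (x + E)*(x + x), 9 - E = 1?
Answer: 1089/4 ≈ 272.25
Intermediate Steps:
E = 8 (E = 9 - 1*1 = 9 - 1 = 8)
D(j) = 1/(-2 + j)
Y(x) = -2 + 2*x*(8 + x) (Y(x) = -2 + (x + 8)*(x + x) = -2 + (8 + x)*(2*x) = -2 + 2*x*(8 + x))
(-23 + Y(D(4)))² = (-23 + (-2 + 2*(1/(-2 + 4))² + 16/(-2 + 4)))² = (-23 + (-2 + 2*(1/2)² + 16/2))² = (-23 + (-2 + 2*(½)² + 16*(½)))² = (-23 + (-2 + 2*(¼) + 8))² = (-23 + (-2 + ½ + 8))² = (-23 + 13/2)² = (-33/2)² = 1089/4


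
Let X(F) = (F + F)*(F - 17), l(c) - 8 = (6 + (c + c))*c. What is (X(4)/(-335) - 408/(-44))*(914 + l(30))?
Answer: 102481228/3685 ≈ 27810.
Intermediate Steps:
l(c) = 8 + c*(6 + 2*c) (l(c) = 8 + (6 + (c + c))*c = 8 + (6 + 2*c)*c = 8 + c*(6 + 2*c))
X(F) = 2*F*(-17 + F) (X(F) = (2*F)*(-17 + F) = 2*F*(-17 + F))
(X(4)/(-335) - 408/(-44))*(914 + l(30)) = ((2*4*(-17 + 4))/(-335) - 408/(-44))*(914 + (8 + 2*30² + 6*30)) = ((2*4*(-13))*(-1/335) - 408*(-1/44))*(914 + (8 + 2*900 + 180)) = (-104*(-1/335) + 102/11)*(914 + (8 + 1800 + 180)) = (104/335 + 102/11)*(914 + 1988) = (35314/3685)*2902 = 102481228/3685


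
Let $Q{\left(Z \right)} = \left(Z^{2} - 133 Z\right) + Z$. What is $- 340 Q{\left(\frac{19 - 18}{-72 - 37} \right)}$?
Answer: $- \frac{4892260}{11881} \approx -411.77$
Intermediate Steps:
$Q{\left(Z \right)} = Z^{2} - 132 Z$
$- 340 Q{\left(\frac{19 - 18}{-72 - 37} \right)} = - 340 \frac{19 - 18}{-72 - 37} \left(-132 + \frac{19 - 18}{-72 - 37}\right) = - 340 \cdot 1 \frac{1}{-109} \left(-132 + 1 \frac{1}{-109}\right) = - 340 \cdot 1 \left(- \frac{1}{109}\right) \left(-132 + 1 \left(- \frac{1}{109}\right)\right) = - 340 \left(- \frac{-132 - \frac{1}{109}}{109}\right) = - 340 \left(\left(- \frac{1}{109}\right) \left(- \frac{14389}{109}\right)\right) = \left(-340\right) \frac{14389}{11881} = - \frac{4892260}{11881}$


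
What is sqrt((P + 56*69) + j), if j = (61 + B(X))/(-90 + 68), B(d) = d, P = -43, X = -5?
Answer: 3*sqrt(51337)/11 ≈ 61.794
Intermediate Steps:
j = -28/11 (j = (61 - 5)/(-90 + 68) = 56/(-22) = 56*(-1/22) = -28/11 ≈ -2.5455)
sqrt((P + 56*69) + j) = sqrt((-43 + 56*69) - 28/11) = sqrt((-43 + 3864) - 28/11) = sqrt(3821 - 28/11) = sqrt(42003/11) = 3*sqrt(51337)/11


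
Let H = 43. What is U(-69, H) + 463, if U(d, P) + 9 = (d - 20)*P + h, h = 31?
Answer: -3342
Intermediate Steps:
U(d, P) = 22 + P*(-20 + d) (U(d, P) = -9 + ((d - 20)*P + 31) = -9 + ((-20 + d)*P + 31) = -9 + (P*(-20 + d) + 31) = -9 + (31 + P*(-20 + d)) = 22 + P*(-20 + d))
U(-69, H) + 463 = (22 - 20*43 + 43*(-69)) + 463 = (22 - 860 - 2967) + 463 = -3805 + 463 = -3342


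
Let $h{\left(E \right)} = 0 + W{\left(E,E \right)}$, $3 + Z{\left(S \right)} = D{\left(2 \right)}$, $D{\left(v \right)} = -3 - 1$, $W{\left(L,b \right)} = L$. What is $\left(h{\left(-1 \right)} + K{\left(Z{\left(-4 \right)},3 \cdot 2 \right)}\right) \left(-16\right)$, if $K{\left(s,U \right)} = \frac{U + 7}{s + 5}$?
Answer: $120$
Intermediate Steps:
$D{\left(v \right)} = -4$
$Z{\left(S \right)} = -7$ ($Z{\left(S \right)} = -3 - 4 = -7$)
$K{\left(s,U \right)} = \frac{7 + U}{5 + s}$
$h{\left(E \right)} = E$ ($h{\left(E \right)} = 0 + E = E$)
$\left(h{\left(-1 \right)} + K{\left(Z{\left(-4 \right)},3 \cdot 2 \right)}\right) \left(-16\right) = \left(-1 + \frac{7 + 3 \cdot 2}{5 - 7}\right) \left(-16\right) = \left(-1 + \frac{7 + 6}{-2}\right) \left(-16\right) = \left(-1 - \frac{13}{2}\right) \left(-16\right) = \left(- \frac{15}{2}\right) \left(-16\right) = 120$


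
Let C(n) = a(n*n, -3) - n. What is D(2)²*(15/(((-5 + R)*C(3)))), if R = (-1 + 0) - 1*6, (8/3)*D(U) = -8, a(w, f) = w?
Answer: -15/8 ≈ -1.8750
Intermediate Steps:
D(U) = -3 (D(U) = (3/8)*(-8) = -3)
R = -7 (R = -1 - 6 = -7)
C(n) = n² - n (C(n) = n*n - n = n² - n)
D(2)²*(15/(((-5 + R)*C(3)))) = (-3)²*(15/(((-5 - 7)*(3*(-1 + 3))))) = 9*(15/((-36*2))) = 9*(15/((-12*6))) = 9*(15/(-72)) = 9*(15*(-1/72)) = 9*(-5/24) = -15/8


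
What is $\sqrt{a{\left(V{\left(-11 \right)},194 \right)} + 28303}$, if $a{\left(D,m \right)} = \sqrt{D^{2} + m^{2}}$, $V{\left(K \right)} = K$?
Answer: $\sqrt{28303 + \sqrt{37757}} \approx 168.81$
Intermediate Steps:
$\sqrt{a{\left(V{\left(-11 \right)},194 \right)} + 28303} = \sqrt{\sqrt{\left(-11\right)^{2} + 194^{2}} + 28303} = \sqrt{\sqrt{121 + 37636} + 28303} = \sqrt{\sqrt{37757} + 28303} = \sqrt{28303 + \sqrt{37757}}$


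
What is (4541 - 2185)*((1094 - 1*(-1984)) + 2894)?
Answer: 14070032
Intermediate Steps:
(4541 - 2185)*((1094 - 1*(-1984)) + 2894) = 2356*((1094 + 1984) + 2894) = 2356*(3078 + 2894) = 2356*5972 = 14070032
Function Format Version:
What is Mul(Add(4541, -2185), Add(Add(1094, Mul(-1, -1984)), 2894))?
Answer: 14070032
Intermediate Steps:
Mul(Add(4541, -2185), Add(Add(1094, Mul(-1, -1984)), 2894)) = Mul(2356, Add(Add(1094, 1984), 2894)) = Mul(2356, Add(3078, 2894)) = Mul(2356, 5972) = 14070032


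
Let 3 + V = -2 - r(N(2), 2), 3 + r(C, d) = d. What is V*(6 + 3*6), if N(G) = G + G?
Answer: -96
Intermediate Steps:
N(G) = 2*G
r(C, d) = -3 + d
V = -4 (V = -3 + (-2 - (-3 + 2)) = -3 + (-2 - 1*(-1)) = -3 + (-2 + 1) = -3 - 1 = -4)
V*(6 + 3*6) = -4*(6 + 3*6) = -4*(6 + 18) = -4*24 = -96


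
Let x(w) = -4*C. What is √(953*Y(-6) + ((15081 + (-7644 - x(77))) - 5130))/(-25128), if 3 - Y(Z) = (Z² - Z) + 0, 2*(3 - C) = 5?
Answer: -I*√34858/25128 ≈ -0.0074301*I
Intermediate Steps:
C = ½ (C = 3 - ½*5 = 3 - 5/2 = ½ ≈ 0.50000)
Y(Z) = 3 + Z - Z² (Y(Z) = 3 - ((Z² - Z) + 0) = 3 - (Z² - Z) = 3 + (Z - Z²) = 3 + Z - Z²)
x(w) = -2 (x(w) = -4*½ = -2)
√(953*Y(-6) + ((15081 + (-7644 - x(77))) - 5130))/(-25128) = √(953*(3 - 6 - 1*(-6)²) + ((15081 + (-7644 - 1*(-2))) - 5130))/(-25128) = √(953*(3 - 6 - 1*36) + ((15081 + (-7644 + 2)) - 5130))*(-1/25128) = √(953*(3 - 6 - 36) + ((15081 - 7642) - 5130))*(-1/25128) = √(953*(-39) + (7439 - 5130))*(-1/25128) = √(-37167 + 2309)*(-1/25128) = √(-34858)*(-1/25128) = (I*√34858)*(-1/25128) = -I*√34858/25128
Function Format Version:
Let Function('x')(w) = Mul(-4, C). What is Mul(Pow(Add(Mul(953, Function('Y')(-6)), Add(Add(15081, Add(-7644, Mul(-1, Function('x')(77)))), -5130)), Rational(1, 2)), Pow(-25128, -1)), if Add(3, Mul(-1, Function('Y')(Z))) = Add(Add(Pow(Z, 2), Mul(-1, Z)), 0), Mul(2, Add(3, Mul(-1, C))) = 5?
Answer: Mul(Rational(-1, 25128), I, Pow(34858, Rational(1, 2))) ≈ Mul(-0.0074301, I)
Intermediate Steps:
C = Rational(1, 2) (C = Add(3, Mul(Rational(-1, 2), 5)) = Add(3, Rational(-5, 2)) = Rational(1, 2) ≈ 0.50000)
Function('Y')(Z) = Add(3, Z, Mul(-1, Pow(Z, 2))) (Function('Y')(Z) = Add(3, Mul(-1, Add(Add(Pow(Z, 2), Mul(-1, Z)), 0))) = Add(3, Mul(-1, Add(Pow(Z, 2), Mul(-1, Z)))) = Add(3, Add(Z, Mul(-1, Pow(Z, 2)))) = Add(3, Z, Mul(-1, Pow(Z, 2))))
Function('x')(w) = -2 (Function('x')(w) = Mul(-4, Rational(1, 2)) = -2)
Mul(Pow(Add(Mul(953, Function('Y')(-6)), Add(Add(15081, Add(-7644, Mul(-1, Function('x')(77)))), -5130)), Rational(1, 2)), Pow(-25128, -1)) = Mul(Pow(Add(Mul(953, Add(3, -6, Mul(-1, Pow(-6, 2)))), Add(Add(15081, Add(-7644, Mul(-1, -2))), -5130)), Rational(1, 2)), Pow(-25128, -1)) = Mul(Pow(Add(Mul(953, Add(3, -6, Mul(-1, 36))), Add(Add(15081, Add(-7644, 2)), -5130)), Rational(1, 2)), Rational(-1, 25128)) = Mul(Pow(Add(Mul(953, Add(3, -6, -36)), Add(Add(15081, -7642), -5130)), Rational(1, 2)), Rational(-1, 25128)) = Mul(Pow(Add(Mul(953, -39), Add(7439, -5130)), Rational(1, 2)), Rational(-1, 25128)) = Mul(Pow(Add(-37167, 2309), Rational(1, 2)), Rational(-1, 25128)) = Mul(Pow(-34858, Rational(1, 2)), Rational(-1, 25128)) = Mul(Mul(I, Pow(34858, Rational(1, 2))), Rational(-1, 25128)) = Mul(Rational(-1, 25128), I, Pow(34858, Rational(1, 2)))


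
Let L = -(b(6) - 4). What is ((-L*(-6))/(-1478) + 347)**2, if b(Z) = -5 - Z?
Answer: 65734806544/546121 ≈ 1.2037e+5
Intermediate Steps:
L = 15 (L = -((-5 - 1*6) - 4) = -((-5 - 6) - 4) = -(-11 - 4) = -1*(-15) = 15)
((-L*(-6))/(-1478) + 347)**2 = ((-1*15*(-6))/(-1478) + 347)**2 = (-15*(-6)*(-1/1478) + 347)**2 = (90*(-1/1478) + 347)**2 = (-45/739 + 347)**2 = (256388/739)**2 = 65734806544/546121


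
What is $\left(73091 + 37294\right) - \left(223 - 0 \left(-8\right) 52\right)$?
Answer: $110162$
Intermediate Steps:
$\left(73091 + 37294\right) - \left(223 - 0 \left(-8\right) 52\right) = 110385 + \left(-223 + 0 \cdot 52\right) = 110385 + \left(-223 + 0\right) = 110385 - 223 = 110162$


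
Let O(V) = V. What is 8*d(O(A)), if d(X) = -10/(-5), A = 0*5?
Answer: 16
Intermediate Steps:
A = 0
d(X) = 2 (d(X) = -10*(-1/5) = 2)
8*d(O(A)) = 8*2 = 16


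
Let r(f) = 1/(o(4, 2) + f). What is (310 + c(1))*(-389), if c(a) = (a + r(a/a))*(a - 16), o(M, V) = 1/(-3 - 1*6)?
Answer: -865525/8 ≈ -1.0819e+5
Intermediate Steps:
o(M, V) = -⅑ (o(M, V) = 1/(-3 - 6) = 1/(-9) = -⅑)
r(f) = 1/(-⅑ + f)
c(a) = (-16 + a)*(9/8 + a) (c(a) = (a + 9/(-1 + 9*(a/a)))*(a - 16) = (a + 9/(-1 + 9*1))*(-16 + a) = (a + 9/(-1 + 9))*(-16 + a) = (a + 9/8)*(-16 + a) = (9/8 + a)*(-16 + a) = (-16 + a)*(9/8 + a))
(310 + c(1))*(-389) = (310 + (-18 + 1² - 119/8*1))*(-389) = (310 + (-18 + 1 - 119/8))*(-389) = (310 - 255/8)*(-389) = (2225/8)*(-389) = -865525/8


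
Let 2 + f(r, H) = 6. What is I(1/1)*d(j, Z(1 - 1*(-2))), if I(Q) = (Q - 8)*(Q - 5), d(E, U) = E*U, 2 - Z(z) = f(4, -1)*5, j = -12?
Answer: 6048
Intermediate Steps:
f(r, H) = 4 (f(r, H) = -2 + 6 = 4)
Z(z) = -18 (Z(z) = 2 - 4*5 = 2 - 1*20 = 2 - 20 = -18)
I(Q) = (-8 + Q)*(-5 + Q)
I(1/1)*d(j, Z(1 - 1*(-2))) = (40 + (1/1)² - 13/1)*(-12*(-18)) = (40 + 1² - 13*1)*216 = (40 + 1 - 13)*216 = 28*216 = 6048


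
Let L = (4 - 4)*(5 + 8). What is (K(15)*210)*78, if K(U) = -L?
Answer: 0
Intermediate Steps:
L = 0 (L = 0*13 = 0)
K(U) = 0 (K(U) = -1*0 = 0)
(K(15)*210)*78 = (0*210)*78 = 0*78 = 0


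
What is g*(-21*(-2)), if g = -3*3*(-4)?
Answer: 1512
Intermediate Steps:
g = 36 (g = -9*(-4) = 36)
g*(-21*(-2)) = 36*(-21*(-2)) = 36*42 = 1512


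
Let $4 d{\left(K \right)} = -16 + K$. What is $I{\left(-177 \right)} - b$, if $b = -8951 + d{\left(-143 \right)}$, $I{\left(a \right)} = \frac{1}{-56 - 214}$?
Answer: $\frac{4855003}{540} \approx 8990.8$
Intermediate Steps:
$d{\left(K \right)} = -4 + \frac{K}{4}$ ($d{\left(K \right)} = \frac{-16 + K}{4} = -4 + \frac{K}{4}$)
$I{\left(a \right)} = - \frac{1}{270}$ ($I{\left(a \right)} = \frac{1}{-270} = - \frac{1}{270}$)
$b = - \frac{35963}{4}$ ($b = -8951 + \left(-4 + \frac{1}{4} \left(-143\right)\right) = -8951 - \frac{159}{4} = - \frac{35963}{4} \approx -8990.8$)
$I{\left(-177 \right)} - b = - \frac{1}{270} - - \frac{35963}{4} = - \frac{1}{270} + \frac{35963}{4} = \frac{4855003}{540}$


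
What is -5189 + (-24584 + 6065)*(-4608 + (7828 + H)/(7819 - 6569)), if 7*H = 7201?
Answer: 745492553807/8750 ≈ 8.5199e+7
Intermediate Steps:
H = 7201/7 (H = (⅐)*7201 = 7201/7 ≈ 1028.7)
-5189 + (-24584 + 6065)*(-4608 + (7828 + H)/(7819 - 6569)) = -5189 + (-24584 + 6065)*(-4608 + (7828 + 7201/7)/(7819 - 6569)) = -5189 - 18519*(-4608 + (61997/7)/1250) = -5189 - 18519*(-4608 + (61997/7)*(1/1250)) = -5189 - 18519*(-4608 + 61997/8750) = -5189 - 18519*(-40258003/8750) = -5189 + 745537957557/8750 = 745492553807/8750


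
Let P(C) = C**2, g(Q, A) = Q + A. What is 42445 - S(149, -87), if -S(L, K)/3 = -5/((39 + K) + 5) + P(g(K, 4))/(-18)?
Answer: 10654673/258 ≈ 41297.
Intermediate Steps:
g(Q, A) = A + Q
S(L, K) = 15/(44 + K) + (4 + K)**2/6 (S(L, K) = -3*(-5/((39 + K) + 5) + (4 + K)**2/(-18)) = -3*(-5/(44 + K) + (4 + K)**2*(-1/18)) = -3*(-5/(44 + K) - (4 + K)**2/18) = 15/(44 + K) + (4 + K)**2/6)
42445 - S(149, -87) = 42445 - (794 + (-87)**3 + 52*(-87)**2 + 368*(-87))/(6*(44 - 87)) = 42445 - (794 - 658503 + 52*7569 - 32016)/(6*(-43)) = 42445 - (-1)*(794 - 658503 + 393588 - 32016)/(6*43) = 42445 - (-1)*(-296137)/(6*43) = 42445 - 1*296137/258 = 42445 - 296137/258 = 10654673/258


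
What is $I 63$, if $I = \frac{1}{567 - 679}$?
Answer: $- \frac{9}{16} \approx -0.5625$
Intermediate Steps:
$I = - \frac{1}{112}$ ($I = \frac{1}{-112} = - \frac{1}{112} \approx -0.0089286$)
$I 63 = \left(- \frac{1}{112}\right) 63 = - \frac{9}{16}$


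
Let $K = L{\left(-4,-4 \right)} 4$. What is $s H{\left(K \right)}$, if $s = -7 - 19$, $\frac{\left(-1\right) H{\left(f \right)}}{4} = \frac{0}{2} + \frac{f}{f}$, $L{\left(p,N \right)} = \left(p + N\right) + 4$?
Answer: $104$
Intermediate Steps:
$L{\left(p,N \right)} = 4 + N + p$ ($L{\left(p,N \right)} = \left(N + p\right) + 4 = 4 + N + p$)
$K = -16$ ($K = \left(4 - 4 - 4\right) 4 = \left(-4\right) 4 = -16$)
$H{\left(f \right)} = -4$ ($H{\left(f \right)} = - 4 \left(\frac{0}{2} + \frac{f}{f}\right) = - 4 \left(0 \cdot \frac{1}{2} + 1\right) = - 4 \left(0 + 1\right) = \left(-4\right) 1 = -4$)
$s = -26$ ($s = -7 - 19 = -26$)
$s H{\left(K \right)} = \left(-26\right) \left(-4\right) = 104$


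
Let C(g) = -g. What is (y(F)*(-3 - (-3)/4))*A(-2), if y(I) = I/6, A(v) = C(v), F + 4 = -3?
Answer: 21/4 ≈ 5.2500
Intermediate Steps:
F = -7 (F = -4 - 3 = -7)
A(v) = -v
y(I) = I/6 (y(I) = I*(⅙) = I/6)
(y(F)*(-3 - (-3)/4))*A(-2) = (((⅙)*(-7))*(-3 - (-3)/4))*(-1*(-2)) = -7*(-3 - (-3)/4)/6*2 = -7*(-3 - 1*(-¾))/6*2 = -7*(-3 + ¾)/6*2 = -7/6*(-9/4)*2 = (21/8)*2 = 21/4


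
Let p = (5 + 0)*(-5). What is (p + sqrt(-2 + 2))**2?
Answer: 625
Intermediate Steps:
p = -25 (p = 5*(-5) = -25)
(p + sqrt(-2 + 2))**2 = (-25 + sqrt(-2 + 2))**2 = (-25 + sqrt(0))**2 = (-25 + 0)**2 = (-25)**2 = 625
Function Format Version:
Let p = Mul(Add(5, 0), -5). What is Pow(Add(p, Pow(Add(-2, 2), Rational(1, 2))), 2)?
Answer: 625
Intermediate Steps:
p = -25 (p = Mul(5, -5) = -25)
Pow(Add(p, Pow(Add(-2, 2), Rational(1, 2))), 2) = Pow(Add(-25, Pow(Add(-2, 2), Rational(1, 2))), 2) = Pow(Add(-25, Pow(0, Rational(1, 2))), 2) = Pow(Add(-25, 0), 2) = Pow(-25, 2) = 625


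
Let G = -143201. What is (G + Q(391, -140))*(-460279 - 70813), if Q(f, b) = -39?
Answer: 76073618080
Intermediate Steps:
(G + Q(391, -140))*(-460279 - 70813) = (-143201 - 39)*(-460279 - 70813) = -143240*(-531092) = 76073618080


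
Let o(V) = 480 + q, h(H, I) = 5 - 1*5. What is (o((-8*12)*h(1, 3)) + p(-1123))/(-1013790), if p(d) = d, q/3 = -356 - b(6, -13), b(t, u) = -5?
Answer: 848/506895 ≈ 0.0016729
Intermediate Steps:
h(H, I) = 0 (h(H, I) = 5 - 5 = 0)
q = -1053 (q = 3*(-356 - 1*(-5)) = 3*(-356 + 5) = 3*(-351) = -1053)
o(V) = -573 (o(V) = 480 - 1053 = -573)
(o((-8*12)*h(1, 3)) + p(-1123))/(-1013790) = (-573 - 1123)/(-1013790) = -1696*(-1/1013790) = 848/506895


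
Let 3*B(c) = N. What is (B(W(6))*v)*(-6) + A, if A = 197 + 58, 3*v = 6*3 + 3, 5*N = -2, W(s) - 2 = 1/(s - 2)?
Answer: 1303/5 ≈ 260.60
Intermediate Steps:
W(s) = 2 + 1/(-2 + s) (W(s) = 2 + 1/(s - 2) = 2 + 1/(-2 + s))
N = -2/5 (N = (1/5)*(-2) = -2/5 ≈ -0.40000)
B(c) = -2/15 (B(c) = (1/3)*(-2/5) = -2/15)
v = 7 (v = (6*3 + 3)/3 = (18 + 3)/3 = (1/3)*21 = 7)
A = 255
(B(W(6))*v)*(-6) + A = -2/15*7*(-6) + 255 = -14/15*(-6) + 255 = 28/5 + 255 = 1303/5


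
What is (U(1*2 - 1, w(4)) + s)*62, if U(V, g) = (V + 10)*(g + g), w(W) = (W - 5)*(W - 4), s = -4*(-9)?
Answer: 2232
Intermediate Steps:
s = 36
w(W) = (-5 + W)*(-4 + W)
U(V, g) = 2*g*(10 + V) (U(V, g) = (10 + V)*(2*g) = 2*g*(10 + V))
(U(1*2 - 1, w(4)) + s)*62 = (2*(20 + 4**2 - 9*4)*(10 + (1*2 - 1)) + 36)*62 = (2*(20 + 16 - 36)*(10 + (2 - 1)) + 36)*62 = (2*0*(10 + 1) + 36)*62 = (2*0*11 + 36)*62 = (0 + 36)*62 = 36*62 = 2232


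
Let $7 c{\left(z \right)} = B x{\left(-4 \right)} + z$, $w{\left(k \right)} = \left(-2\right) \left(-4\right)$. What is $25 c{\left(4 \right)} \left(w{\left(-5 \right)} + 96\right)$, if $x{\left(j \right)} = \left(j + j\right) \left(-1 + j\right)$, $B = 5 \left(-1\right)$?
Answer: $-72800$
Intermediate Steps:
$B = -5$
$x{\left(j \right)} = 2 j \left(-1 + j\right)$
$w{\left(k \right)} = 8$
$c{\left(z \right)} = - \frac{200}{7} + \frac{z}{7}$ ($c{\left(z \right)} = \frac{- 5 \cdot 2 \left(-4\right) \left(-1 - 4\right) + z}{7} = \frac{- 5 \cdot 2 \left(-4\right) \left(-5\right) + z}{7} = \frac{\left(-5\right) 40 + z}{7} = \frac{-200 + z}{7} = - \frac{200}{7} + \frac{z}{7}$)
$25 c{\left(4 \right)} \left(w{\left(-5 \right)} + 96\right) = 25 \left(- \frac{200}{7} + \frac{1}{7} \cdot 4\right) \left(8 + 96\right) = 25 \left(- \frac{200}{7} + \frac{4}{7}\right) 104 = 25 \left(-28\right) 104 = \left(-700\right) 104 = -72800$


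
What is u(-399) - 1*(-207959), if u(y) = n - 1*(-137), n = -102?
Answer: 207994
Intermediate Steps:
u(y) = 35 (u(y) = -102 - 1*(-137) = -102 + 137 = 35)
u(-399) - 1*(-207959) = 35 - 1*(-207959) = 35 + 207959 = 207994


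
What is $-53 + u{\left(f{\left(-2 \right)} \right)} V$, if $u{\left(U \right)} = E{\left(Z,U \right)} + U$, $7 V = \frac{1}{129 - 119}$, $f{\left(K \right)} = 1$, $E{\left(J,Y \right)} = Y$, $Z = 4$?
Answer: $- \frac{1854}{35} \approx -52.971$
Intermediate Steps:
$V = \frac{1}{70}$ ($V = \frac{1}{7 \left(129 - 119\right)} = \frac{1}{7 \cdot 10} = \frac{1}{7} \cdot \frac{1}{10} = \frac{1}{70} \approx 0.014286$)
$u{\left(U \right)} = 2 U$ ($u{\left(U \right)} = U + U = 2 U$)
$-53 + u{\left(f{\left(-2 \right)} \right)} V = -53 + 2 \cdot 1 \cdot \frac{1}{70} = -53 + 2 \cdot \frac{1}{70} = -53 + \frac{1}{35} = - \frac{1854}{35}$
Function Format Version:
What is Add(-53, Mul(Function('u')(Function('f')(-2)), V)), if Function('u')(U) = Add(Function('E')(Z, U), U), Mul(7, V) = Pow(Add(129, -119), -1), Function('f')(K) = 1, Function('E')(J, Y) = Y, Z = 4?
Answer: Rational(-1854, 35) ≈ -52.971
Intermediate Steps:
V = Rational(1, 70) (V = Mul(Rational(1, 7), Pow(Add(129, -119), -1)) = Mul(Rational(1, 7), Pow(10, -1)) = Mul(Rational(1, 7), Rational(1, 10)) = Rational(1, 70) ≈ 0.014286)
Function('u')(U) = Mul(2, U) (Function('u')(U) = Add(U, U) = Mul(2, U))
Add(-53, Mul(Function('u')(Function('f')(-2)), V)) = Add(-53, Mul(Mul(2, 1), Rational(1, 70))) = Add(-53, Mul(2, Rational(1, 70))) = Add(-53, Rational(1, 35)) = Rational(-1854, 35)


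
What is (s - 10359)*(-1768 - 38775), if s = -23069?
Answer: 1355271404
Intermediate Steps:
(s - 10359)*(-1768 - 38775) = (-23069 - 10359)*(-1768 - 38775) = -33428*(-40543) = 1355271404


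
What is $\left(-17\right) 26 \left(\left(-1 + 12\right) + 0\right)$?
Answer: $-4862$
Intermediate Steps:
$\left(-17\right) 26 \left(\left(-1 + 12\right) + 0\right) = - 442 \left(11 + 0\right) = \left(-442\right) 11 = -4862$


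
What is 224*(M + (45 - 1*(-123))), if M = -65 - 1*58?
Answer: 10080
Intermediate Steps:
M = -123 (M = -65 - 58 = -123)
224*(M + (45 - 1*(-123))) = 224*(-123 + (45 - 1*(-123))) = 224*(-123 + (45 + 123)) = 224*(-123 + 168) = 224*45 = 10080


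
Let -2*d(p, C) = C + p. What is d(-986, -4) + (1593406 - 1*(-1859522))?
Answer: 3453423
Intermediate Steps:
d(p, C) = -C/2 - p/2 (d(p, C) = -(C + p)/2 = -C/2 - p/2)
d(-986, -4) + (1593406 - 1*(-1859522)) = (-1/2*(-4) - 1/2*(-986)) + (1593406 - 1*(-1859522)) = (2 + 493) + (1593406 + 1859522) = 495 + 3452928 = 3453423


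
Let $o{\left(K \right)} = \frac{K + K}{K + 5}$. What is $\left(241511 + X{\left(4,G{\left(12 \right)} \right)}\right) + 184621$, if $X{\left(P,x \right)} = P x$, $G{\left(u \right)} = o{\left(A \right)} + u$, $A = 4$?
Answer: $\frac{3835652}{9} \approx 4.2618 \cdot 10^{5}$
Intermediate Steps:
$o{\left(K \right)} = \frac{2 K}{5 + K}$
$G{\left(u \right)} = \frac{8}{9} + u$ ($G{\left(u \right)} = 2 \cdot 4 \frac{1}{5 + 4} + u = 2 \cdot 4 \cdot \frac{1}{9} + u = \frac{8}{9} + u$)
$\left(241511 + X{\left(4,G{\left(12 \right)} \right)}\right) + 184621 = \left(241511 + 4 \left(\frac{8}{9} + 12\right)\right) + 184621 = \left(241511 + 4 \cdot \frac{116}{9}\right) + 184621 = \left(241511 + \frac{464}{9}\right) + 184621 = \frac{2174063}{9} + 184621 = \frac{3835652}{9}$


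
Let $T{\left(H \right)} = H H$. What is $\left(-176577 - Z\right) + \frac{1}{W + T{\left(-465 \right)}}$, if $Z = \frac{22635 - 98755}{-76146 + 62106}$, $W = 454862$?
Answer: $- \frac{41594260827059}{235551537} \approx -1.7658 \cdot 10^{5}$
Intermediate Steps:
$T{\left(H \right)} = H^{2}$
$Z = \frac{1903}{351}$ ($Z = - \frac{76120}{-14040} = \left(-76120\right) \left(- \frac{1}{14040}\right) = \frac{1903}{351} \approx 5.4217$)
$\left(-176577 - Z\right) + \frac{1}{W + T{\left(-465 \right)}} = \left(-176577 - \frac{1903}{351}\right) + \frac{1}{454862 + \left(-465\right)^{2}} = \left(-176577 - \frac{1903}{351}\right) + \frac{1}{454862 + 216225} = - \frac{61980430}{351} + \frac{1}{671087} = - \frac{41594260827059}{235551537}$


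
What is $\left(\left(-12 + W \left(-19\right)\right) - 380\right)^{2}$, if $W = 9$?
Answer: $316969$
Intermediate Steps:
$\left(\left(-12 + W \left(-19\right)\right) - 380\right)^{2} = \left(\left(-12 + 9 \left(-19\right)\right) - 380\right)^{2} = \left(\left(-12 - 171\right) - 380\right)^{2} = \left(-183 - 380\right)^{2} = \left(-563\right)^{2} = 316969$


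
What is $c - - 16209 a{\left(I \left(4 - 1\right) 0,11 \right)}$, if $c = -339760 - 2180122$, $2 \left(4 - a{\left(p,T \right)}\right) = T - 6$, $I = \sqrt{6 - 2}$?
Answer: $- \frac{4991137}{2} \approx -2.4956 \cdot 10^{6}$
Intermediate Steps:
$I = 2$ ($I = \sqrt{4} = 2$)
$a{\left(p,T \right)} = 7 - \frac{T}{2}$ ($a{\left(p,T \right)} = 4 - \frac{T - 6}{2} = 4 - \frac{-6 + T}{2} = 4 - \left(-3 + \frac{T}{2}\right) = 7 - \frac{T}{2}$)
$c = -2519882$ ($c = -339760 - 2180122 = -2519882$)
$c - - 16209 a{\left(I \left(4 - 1\right) 0,11 \right)} = -2519882 - - 16209 \left(7 - \frac{11}{2}\right) = -2519882 - \left(-16209\right) \frac{3}{2} = -2519882 - - \frac{48627}{2} = -2519882 + \frac{48627}{2} = - \frac{4991137}{2}$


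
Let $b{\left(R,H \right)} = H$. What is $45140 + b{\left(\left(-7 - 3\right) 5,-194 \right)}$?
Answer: $44946$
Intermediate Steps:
$45140 + b{\left(\left(-7 - 3\right) 5,-194 \right)} = 45140 - 194 = 44946$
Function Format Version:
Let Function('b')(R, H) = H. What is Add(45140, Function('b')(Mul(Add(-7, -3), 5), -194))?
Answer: 44946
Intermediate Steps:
Add(45140, Function('b')(Mul(Add(-7, -3), 5), -194)) = Add(45140, -194) = 44946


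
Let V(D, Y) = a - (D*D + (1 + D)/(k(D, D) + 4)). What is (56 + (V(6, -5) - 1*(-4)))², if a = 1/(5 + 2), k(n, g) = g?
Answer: 2692881/4900 ≈ 549.57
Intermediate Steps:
a = ⅐ (a = 1/7 = ⅐ ≈ 0.14286)
V(D, Y) = ⅐ - D² - (1 + D)/(4 + D) (V(D, Y) = ⅐ - (D*D + (1 + D)/(D + 4)) = ⅐ - (D² + (1 + D)/(4 + D)) = ⅐ + (-D² - (1 + D)/(4 + D)) = ⅐ - D² - (1 + D)/(4 + D))
(56 + (V(6, -5) - 1*(-4)))² = (56 + ((-3 - 28*6² - 7*6³ - 6*6)/(7*(4 + 6)) - 1*(-4)))² = (56 + ((⅐)*(-3 - 28*36 - 7*216 - 36)/10 + 4))² = (56 + ((⅐)*(⅒)*(-3 - 1008 - 1512 - 36) + 4))² = (56 + ((⅐)*(⅒)*(-2559) + 4))² = (56 + (-2559/70 + 4))² = (56 - 2279/70)² = (1641/70)² = 2692881/4900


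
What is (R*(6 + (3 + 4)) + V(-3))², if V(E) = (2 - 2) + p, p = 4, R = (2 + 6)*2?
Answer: 44944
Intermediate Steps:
R = 16 (R = 8*2 = 16)
V(E) = 4 (V(E) = (2 - 2) + 4 = 0 + 4 = 4)
(R*(6 + (3 + 4)) + V(-3))² = (16*(6 + (3 + 4)) + 4)² = (16*(6 + 7) + 4)² = (16*13 + 4)² = (208 + 4)² = 212² = 44944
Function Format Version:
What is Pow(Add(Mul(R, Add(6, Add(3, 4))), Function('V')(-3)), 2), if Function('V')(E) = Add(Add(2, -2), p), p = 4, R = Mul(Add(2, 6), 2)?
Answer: 44944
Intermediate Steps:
R = 16 (R = Mul(8, 2) = 16)
Function('V')(E) = 4 (Function('V')(E) = Add(Add(2, -2), 4) = Add(0, 4) = 4)
Pow(Add(Mul(R, Add(6, Add(3, 4))), Function('V')(-3)), 2) = Pow(Add(Mul(16, Add(6, Add(3, 4))), 4), 2) = Pow(Add(Mul(16, Add(6, 7)), 4), 2) = Pow(Add(Mul(16, 13), 4), 2) = Pow(Add(208, 4), 2) = Pow(212, 2) = 44944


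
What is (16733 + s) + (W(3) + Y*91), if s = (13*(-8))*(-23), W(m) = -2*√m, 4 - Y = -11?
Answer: 20490 - 2*√3 ≈ 20487.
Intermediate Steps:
Y = 15 (Y = 4 - 1*(-11) = 4 + 11 = 15)
s = 2392 (s = -104*(-23) = 2392)
(16733 + s) + (W(3) + Y*91) = (16733 + 2392) + (-2*√3 + 15*91) = 19125 + (-2*√3 + 1365) = 19125 + (1365 - 2*√3) = 20490 - 2*√3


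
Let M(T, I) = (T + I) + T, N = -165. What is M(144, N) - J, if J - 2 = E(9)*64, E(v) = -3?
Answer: 313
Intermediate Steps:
M(T, I) = I + 2*T (M(T, I) = (I + T) + T = I + 2*T)
J = -190 (J = 2 - 3*64 = 2 - 192 = -190)
M(144, N) - J = (-165 + 2*144) - 1*(-190) = (-165 + 288) + 190 = 123 + 190 = 313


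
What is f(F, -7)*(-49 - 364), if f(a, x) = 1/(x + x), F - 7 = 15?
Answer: 59/2 ≈ 29.500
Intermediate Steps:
F = 22 (F = 7 + 15 = 22)
f(a, x) = 1/(2*x)
f(F, -7)*(-49 - 364) = ((1/2)/(-7))*(-49 - 364) = ((1/2)*(-1/7))*(-413) = -1/14*(-413) = 59/2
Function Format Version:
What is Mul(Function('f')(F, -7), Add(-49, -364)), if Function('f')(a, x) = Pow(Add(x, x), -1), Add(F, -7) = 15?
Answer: Rational(59, 2) ≈ 29.500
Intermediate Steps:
F = 22 (F = Add(7, 15) = 22)
Function('f')(a, x) = Mul(Rational(1, 2), Pow(x, -1)) (Function('f')(a, x) = Pow(Mul(2, x), -1) = Mul(Rational(1, 2), Pow(x, -1)))
Mul(Function('f')(F, -7), Add(-49, -364)) = Mul(Mul(Rational(1, 2), Pow(-7, -1)), Add(-49, -364)) = Mul(Mul(Rational(1, 2), Rational(-1, 7)), -413) = Mul(Rational(-1, 14), -413) = Rational(59, 2)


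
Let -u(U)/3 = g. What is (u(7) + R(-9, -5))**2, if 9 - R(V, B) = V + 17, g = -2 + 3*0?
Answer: 49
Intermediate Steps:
g = -2 (g = -2 + 0 = -2)
R(V, B) = -8 - V (R(V, B) = 9 - (V + 17) = 9 - (17 + V) = 9 + (-17 - V) = -8 - V)
u(U) = 6 (u(U) = -3*(-2) = 6)
(u(7) + R(-9, -5))**2 = (6 + (-8 - 1*(-9)))**2 = (6 + (-8 + 9))**2 = (6 + 1)**2 = 7**2 = 49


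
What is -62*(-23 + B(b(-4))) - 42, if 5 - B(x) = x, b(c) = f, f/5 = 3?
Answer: 2004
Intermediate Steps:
f = 15 (f = 5*3 = 15)
b(c) = 15
B(x) = 5 - x
-62*(-23 + B(b(-4))) - 42 = -62*(-23 + (5 - 1*15)) - 42 = -62*(-23 + (5 - 15)) - 42 = -62*(-23 - 10) - 42 = -62*(-33) - 42 = 2046 - 42 = 2004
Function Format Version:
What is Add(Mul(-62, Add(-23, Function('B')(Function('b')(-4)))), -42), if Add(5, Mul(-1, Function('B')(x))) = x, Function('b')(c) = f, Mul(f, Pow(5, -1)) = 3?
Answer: 2004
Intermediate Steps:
f = 15 (f = Mul(5, 3) = 15)
Function('b')(c) = 15
Function('B')(x) = Add(5, Mul(-1, x))
Add(Mul(-62, Add(-23, Function('B')(Function('b')(-4)))), -42) = Add(Mul(-62, Add(-23, Add(5, Mul(-1, 15)))), -42) = Add(Mul(-62, Add(-23, Add(5, -15))), -42) = Add(Mul(-62, Add(-23, -10)), -42) = Add(Mul(-62, -33), -42) = Add(2046, -42) = 2004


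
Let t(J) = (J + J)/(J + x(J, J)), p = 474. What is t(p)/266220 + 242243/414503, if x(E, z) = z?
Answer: 64490345963/110348988660 ≈ 0.58442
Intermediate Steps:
t(J) = 1 (t(J) = (J + J)/(J + J) = (2*J)/((2*J)) = (2*J)*(1/(2*J)) = 1)
t(p)/266220 + 242243/414503 = 1/266220 + 242243/414503 = 64490345963/110348988660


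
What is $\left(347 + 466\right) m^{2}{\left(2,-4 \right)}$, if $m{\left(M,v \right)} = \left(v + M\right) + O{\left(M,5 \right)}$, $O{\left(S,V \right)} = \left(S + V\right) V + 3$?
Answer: $1053648$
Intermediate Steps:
$O{\left(S,V \right)} = 3 + V \left(S + V\right)$ ($O{\left(S,V \right)} = V \left(S + V\right) + 3 = 3 + V \left(S + V\right)$)
$m{\left(M,v \right)} = 28 + v + 6 M$ ($m{\left(M,v \right)} = \left(v + M\right) + \left(3 + 5^{2} + M 5\right) = \left(M + v\right) + \left(3 + 25 + 5 M\right) = \left(M + v\right) + \left(28 + 5 M\right) = 28 + v + 6 M$)
$\left(347 + 466\right) m^{2}{\left(2,-4 \right)} = \left(347 + 466\right) \left(28 - 4 + 6 \cdot 2\right)^{2} = 813 \left(28 - 4 + 12\right)^{2} = 813 \cdot 36^{2} = 813 \cdot 1296 = 1053648$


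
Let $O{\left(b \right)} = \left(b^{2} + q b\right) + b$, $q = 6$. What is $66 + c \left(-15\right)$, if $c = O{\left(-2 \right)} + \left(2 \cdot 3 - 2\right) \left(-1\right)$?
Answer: $276$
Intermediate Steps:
$O{\left(b \right)} = b^{2} + 7 b$ ($O{\left(b \right)} = \left(b^{2} + 6 b\right) + b = b^{2} + 7 b$)
$c = -14$ ($c = - 2 \left(7 - 2\right) + \left(2 \cdot 3 - 2\right) \left(-1\right) = \left(-2\right) 5 + \left(6 - 2\right) \left(-1\right) = -10 + 4 \left(-1\right) = -10 - 4 = -14$)
$66 + c \left(-15\right) = 66 - -210 = 66 + 210 = 276$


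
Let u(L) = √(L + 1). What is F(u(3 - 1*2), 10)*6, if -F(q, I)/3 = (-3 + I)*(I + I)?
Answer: -2520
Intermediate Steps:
u(L) = √(1 + L)
F(q, I) = -6*I*(-3 + I) (F(q, I) = -3*(-3 + I)*(I + I) = -3*(-3 + I)*2*I = -6*I*(-3 + I))
F(u(3 - 1*2), 10)*6 = (6*10*(3 - 1*10))*6 = (6*10*(3 - 10))*6 = (6*10*(-7))*6 = -420*6 = -2520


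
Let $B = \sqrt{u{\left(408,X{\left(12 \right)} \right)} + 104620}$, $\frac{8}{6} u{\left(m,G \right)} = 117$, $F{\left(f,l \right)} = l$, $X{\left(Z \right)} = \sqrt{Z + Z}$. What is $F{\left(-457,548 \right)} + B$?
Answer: $548 + \frac{\sqrt{418831}}{2} \approx 871.59$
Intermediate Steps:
$X{\left(Z \right)} = \sqrt{2} \sqrt{Z}$ ($X{\left(Z \right)} = \sqrt{2 Z} = \sqrt{2} \sqrt{Z}$)
$u{\left(m,G \right)} = \frac{351}{4}$ ($u{\left(m,G \right)} = \frac{3}{4} \cdot 117 = \frac{351}{4}$)
$B = \frac{\sqrt{418831}}{2}$ ($B = \sqrt{\frac{351}{4} + 104620} = \sqrt{\frac{418831}{4}} = \frac{\sqrt{418831}}{2} \approx 323.59$)
$F{\left(-457,548 \right)} + B = 548 + \frac{\sqrt{418831}}{2}$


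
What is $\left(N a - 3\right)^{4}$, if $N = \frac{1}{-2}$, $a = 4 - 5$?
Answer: $\frac{625}{16} \approx 39.063$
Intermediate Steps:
$a = -1$ ($a = 4 - 5 = -1$)
$N = - \frac{1}{2} \approx -0.5$
$\left(N a - 3\right)^{4} = \left(\left(- \frac{1}{2}\right) \left(-1\right) - 3\right)^{4} = \left(\frac{1}{2} - 3\right)^{4} = \left(- \frac{5}{2}\right)^{4} = \frac{625}{16}$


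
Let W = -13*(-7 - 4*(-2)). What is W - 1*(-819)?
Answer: 806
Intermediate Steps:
W = -13 (W = -13*(-7 + 8) = -13*1 = -13)
W - 1*(-819) = -13 - 1*(-819) = -13 + 819 = 806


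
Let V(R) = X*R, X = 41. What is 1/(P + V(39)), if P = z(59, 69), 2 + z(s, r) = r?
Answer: 1/1666 ≈ 0.00060024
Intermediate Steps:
z(s, r) = -2 + r
P = 67 (P = -2 + 69 = 67)
V(R) = 41*R
1/(P + V(39)) = 1/(67 + 41*39) = 1/(67 + 1599) = 1/1666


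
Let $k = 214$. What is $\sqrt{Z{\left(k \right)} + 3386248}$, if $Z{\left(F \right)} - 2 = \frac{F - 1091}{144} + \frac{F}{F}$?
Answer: $\frac{\sqrt{487619267}}{12} \approx 1840.2$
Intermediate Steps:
$Z{\left(F \right)} = - \frac{659}{144} + \frac{F}{144}$ ($Z{\left(F \right)} = 2 + \left(\frac{F - 1091}{144} + \frac{F}{F}\right) = 2 + \left(\left(-1091 + F\right) \frac{1}{144} + 1\right) = 2 + \left(\left(- \frac{1091}{144} + \frac{F}{144}\right) + 1\right) = 2 + \left(- \frac{947}{144} + \frac{F}{144}\right) = - \frac{659}{144} + \frac{F}{144}$)
$\sqrt{Z{\left(k \right)} + 3386248} = \sqrt{\left(- \frac{659}{144} + \frac{1}{144} \cdot 214\right) + 3386248} = \sqrt{\left(- \frac{659}{144} + \frac{107}{72}\right) + 3386248} = \sqrt{- \frac{445}{144} + 3386248} = \sqrt{\frac{487619267}{144}} = \frac{\sqrt{487619267}}{12}$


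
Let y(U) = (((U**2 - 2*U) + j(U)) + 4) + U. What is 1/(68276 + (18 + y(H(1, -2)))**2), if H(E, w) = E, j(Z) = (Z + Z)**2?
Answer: 1/68952 ≈ 1.4503e-5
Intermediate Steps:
j(Z) = 4*Z**2 (j(Z) = (2*Z)**2 = 4*Z**2)
y(U) = 4 - U + 5*U**2 (y(U) = (((U**2 - 2*U) + 4*U**2) + 4) + U = ((-2*U + 5*U**2) + 4) + U = (4 - 2*U + 5*U**2) + U = 4 - U + 5*U**2)
1/(68276 + (18 + y(H(1, -2)))**2) = 1/(68276 + (18 + (4 - 1*1 + 5*1**2))**2) = 1/(68276 + (18 + (4 - 1 + 5*1))**2) = 1/(68276 + (18 + (4 - 1 + 5))**2) = 1/(68276 + (18 + 8)**2) = 1/(68276 + 26**2) = 1/(68276 + 676) = 1/68952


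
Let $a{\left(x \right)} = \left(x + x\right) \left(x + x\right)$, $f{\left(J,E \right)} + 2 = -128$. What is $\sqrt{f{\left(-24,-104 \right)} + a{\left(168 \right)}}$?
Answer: $\sqrt{112766} \approx 335.81$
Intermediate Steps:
$f{\left(J,E \right)} = -130$ ($f{\left(J,E \right)} = -2 - 128 = -130$)
$a{\left(x \right)} = 4 x^{2}$ ($a{\left(x \right)} = 2 x 2 x = 4 x^{2}$)
$\sqrt{f{\left(-24,-104 \right)} + a{\left(168 \right)}} = \sqrt{-130 + 4 \cdot 168^{2}} = \sqrt{-130 + 4 \cdot 28224} = \sqrt{-130 + 112896} = \sqrt{112766}$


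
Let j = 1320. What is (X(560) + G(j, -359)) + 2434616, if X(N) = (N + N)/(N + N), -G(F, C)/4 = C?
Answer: 2436053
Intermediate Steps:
G(F, C) = -4*C
X(N) = 1 (X(N) = (2*N)/((2*N)) = (2*N)*(1/(2*N)) = 1)
(X(560) + G(j, -359)) + 2434616 = (1 - 4*(-359)) + 2434616 = (1 + 1436) + 2434616 = 1437 + 2434616 = 2436053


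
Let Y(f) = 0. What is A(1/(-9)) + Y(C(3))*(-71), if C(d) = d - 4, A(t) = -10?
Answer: -10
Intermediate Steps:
C(d) = -4 + d
A(1/(-9)) + Y(C(3))*(-71) = -10 + 0*(-71) = -10 + 0 = -10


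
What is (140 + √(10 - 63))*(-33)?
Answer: -4620 - 33*I*√53 ≈ -4620.0 - 240.24*I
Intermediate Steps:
(140 + √(10 - 63))*(-33) = (140 + √(-53))*(-33) = (140 + I*√53)*(-33) = -4620 - 33*I*√53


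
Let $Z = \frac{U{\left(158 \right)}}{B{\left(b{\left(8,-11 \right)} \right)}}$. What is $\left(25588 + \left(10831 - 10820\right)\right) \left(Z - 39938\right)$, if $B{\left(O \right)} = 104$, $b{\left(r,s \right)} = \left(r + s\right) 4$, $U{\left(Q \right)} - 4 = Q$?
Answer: $- \frac{53161315305}{52} \approx -1.0223 \cdot 10^{9}$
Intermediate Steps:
$U{\left(Q \right)} = 4 + Q$
$b{\left(r,s \right)} = 4 r + 4 s$
$Z = \frac{81}{52}$ ($Z = \frac{4 + 158}{104} = 162 \cdot \frac{1}{104} = \frac{81}{52} \approx 1.5577$)
$\left(25588 + \left(10831 - 10820\right)\right) \left(Z - 39938\right) = \left(25588 + \left(10831 - 10820\right)\right) \left(\frac{81}{52} - 39938\right) = \left(25588 + 11\right) \left(- \frac{2076695}{52}\right) = 25599 \left(- \frac{2076695}{52}\right) = - \frac{53161315305}{52}$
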